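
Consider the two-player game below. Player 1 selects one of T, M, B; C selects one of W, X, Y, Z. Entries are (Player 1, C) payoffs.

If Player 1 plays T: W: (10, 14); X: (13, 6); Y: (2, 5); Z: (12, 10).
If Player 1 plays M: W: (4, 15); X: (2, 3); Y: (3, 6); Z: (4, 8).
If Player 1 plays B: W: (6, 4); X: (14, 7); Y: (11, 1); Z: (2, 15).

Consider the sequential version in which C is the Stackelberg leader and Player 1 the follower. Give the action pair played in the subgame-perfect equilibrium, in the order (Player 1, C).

(T, W)

Backward induction with C moving first.
- W: Player 1 compares 10, 4, 6 and picks T; C would get 14.
- X: Player 1 compares 13, 2, 14 and picks B; C would get 7.
- Y: Player 1 compares 2, 3, 11 and picks B; C would get 1.
- Z: Player 1 compares 12, 4, 2 and picks T; C would get 10.
Among 14, 7, 1, 10, the best is 14 at W. Subgame-perfect outcome: (T, W) with payoffs (10, 14).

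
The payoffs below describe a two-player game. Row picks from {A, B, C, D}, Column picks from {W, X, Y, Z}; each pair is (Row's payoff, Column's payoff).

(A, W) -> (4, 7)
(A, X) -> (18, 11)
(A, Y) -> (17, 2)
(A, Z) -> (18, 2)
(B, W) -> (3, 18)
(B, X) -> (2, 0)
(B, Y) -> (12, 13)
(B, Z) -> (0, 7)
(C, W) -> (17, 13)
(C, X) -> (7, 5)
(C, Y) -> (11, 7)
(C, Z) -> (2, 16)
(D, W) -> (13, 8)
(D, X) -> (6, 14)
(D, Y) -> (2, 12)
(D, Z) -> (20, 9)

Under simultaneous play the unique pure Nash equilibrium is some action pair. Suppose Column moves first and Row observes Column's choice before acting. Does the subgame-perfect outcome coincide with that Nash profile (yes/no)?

Work backward from Row's decision.
- W: Row compares 4, 3, 17, 13 and picks C; Column would get 13.
- X: Row compares 18, 2, 7, 6 and picks A; Column would get 11.
- Y: Row compares 17, 12, 11, 2 and picks A; Column would get 2.
- Z: Row compares 18, 0, 2, 20 and picks D; Column would get 9.
Among 13, 11, 2, 9, the best is 13 at W. Subgame-perfect outcome: (C, W) with payoffs (17, 13).
For the simultaneous game, intersect best replies.
Row's best replies: W→C; X→A; Y→A; Z→D.
Column's best replies: A→X; B→W; C→Z; D→X.
Only (A, X) has each player best-responding; Nash payoffs (18, 11).
Sequential outcome (C, W) differs from the Nash profile (A, X).

no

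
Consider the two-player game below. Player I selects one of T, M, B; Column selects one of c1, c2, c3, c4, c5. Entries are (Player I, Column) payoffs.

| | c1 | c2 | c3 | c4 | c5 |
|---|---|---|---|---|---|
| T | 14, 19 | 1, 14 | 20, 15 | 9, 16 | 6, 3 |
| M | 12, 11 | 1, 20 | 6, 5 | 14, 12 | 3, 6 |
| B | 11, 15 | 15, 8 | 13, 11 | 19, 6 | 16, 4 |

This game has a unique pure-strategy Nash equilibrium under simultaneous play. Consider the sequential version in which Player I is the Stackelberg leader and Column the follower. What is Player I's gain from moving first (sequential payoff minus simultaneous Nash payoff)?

0

Backward induction with Player I moving first.
- T: BR = c1, leader payoff 14.
- M: BR = c2, leader payoff 1.
- B: BR = c1, leader payoff 11.
Player I's induced payoffs are 14, 1, 11, so Player I commits to T. Subgame-perfect outcome: (T, c1) with payoffs (14, 19).
Under simultaneous play:
Player I's best replies: c1→T; c2→B; c3→T; c4→B; c5→B.
Column's best replies: T→c1; M→c2; B→c1.
Only (T, c1) has each player best-responding; Nash payoffs (14, 19).
Player I's commitment gain: 14 − 14 = 0.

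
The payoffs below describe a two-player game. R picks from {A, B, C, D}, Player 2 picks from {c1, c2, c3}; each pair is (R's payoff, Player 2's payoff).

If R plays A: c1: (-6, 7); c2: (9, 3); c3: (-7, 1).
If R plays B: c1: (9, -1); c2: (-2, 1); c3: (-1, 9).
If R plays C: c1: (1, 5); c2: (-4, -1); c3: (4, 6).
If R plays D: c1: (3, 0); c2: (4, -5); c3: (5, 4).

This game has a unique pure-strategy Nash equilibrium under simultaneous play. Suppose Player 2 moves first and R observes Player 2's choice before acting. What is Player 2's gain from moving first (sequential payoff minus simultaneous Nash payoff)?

Backward induction with Player 2 moving first.
- c1 → R plays B (best of -6, 9, 1, 3); Player 2 gets -1.
- c2 → R plays A (best of 9, -2, -4, 4); Player 2 gets 3.
- c3 → R plays D (best of -7, -1, 4, 5); Player 2 gets 4.
Among -1, 3, 4, the best is 4 at c3. Subgame-perfect outcome: (D, c3) with payoffs (5, 4).
Under simultaneous play:
R's best replies: c1→B; c2→A; c3→D.
Player 2's best replies: A→c1; B→c3; C→c3; D→c3.
The unique mutual best reply is (D, c3), giving (5, 4).
Player 2's commitment gain: 4 − 4 = 0.

0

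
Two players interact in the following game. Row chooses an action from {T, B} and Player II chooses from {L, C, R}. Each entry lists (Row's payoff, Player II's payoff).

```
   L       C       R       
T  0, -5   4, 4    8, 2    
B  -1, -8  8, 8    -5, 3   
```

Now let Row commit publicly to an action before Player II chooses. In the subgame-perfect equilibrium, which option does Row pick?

Solve by backward induction (Row leads).
- T: Player II compares -5, 4, 2 and picks C; Row would get 4.
- B: Player II compares -8, 8, 3 and picks C; Row would get 8.
Row's induced payoffs are 4, 8, so Row commits to B. Subgame-perfect outcome: (B, C) with payoffs (8, 8).

B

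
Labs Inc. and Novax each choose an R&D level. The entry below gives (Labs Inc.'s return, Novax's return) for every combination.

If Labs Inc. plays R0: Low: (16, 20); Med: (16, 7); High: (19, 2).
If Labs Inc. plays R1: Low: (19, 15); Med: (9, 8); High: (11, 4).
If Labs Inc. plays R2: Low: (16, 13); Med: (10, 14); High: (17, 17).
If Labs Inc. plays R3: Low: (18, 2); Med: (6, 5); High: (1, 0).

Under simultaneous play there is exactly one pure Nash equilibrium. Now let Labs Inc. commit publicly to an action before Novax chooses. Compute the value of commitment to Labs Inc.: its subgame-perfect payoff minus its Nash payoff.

Work backward from Novax's decision.
- R0 → Novax plays Low (best of 20, 7, 2); Labs Inc. gets 16.
- R1 → Novax plays Low (best of 15, 8, 4); Labs Inc. gets 19.
- R2 → Novax plays High (best of 13, 14, 17); Labs Inc. gets 17.
- R3 → Novax plays Med (best of 2, 5, 0); Labs Inc. gets 6.
Maximizing over 16, 19, 17, 6, Labs Inc. chooses R1. Subgame-perfect outcome: (R1, Low) with payoffs (19, 15).
Now find the simultaneous Nash equilibrium.
Labs Inc.'s best replies: Low→R1; Med→R0; High→R0.
Novax's best replies: R0→Low; R1→Low; R2→High; R3→Med.
Only (R1, Low) has each player best-responding; Nash payoffs (19, 15).
Labs Inc.'s commitment gain: 19 − 19 = 0.

0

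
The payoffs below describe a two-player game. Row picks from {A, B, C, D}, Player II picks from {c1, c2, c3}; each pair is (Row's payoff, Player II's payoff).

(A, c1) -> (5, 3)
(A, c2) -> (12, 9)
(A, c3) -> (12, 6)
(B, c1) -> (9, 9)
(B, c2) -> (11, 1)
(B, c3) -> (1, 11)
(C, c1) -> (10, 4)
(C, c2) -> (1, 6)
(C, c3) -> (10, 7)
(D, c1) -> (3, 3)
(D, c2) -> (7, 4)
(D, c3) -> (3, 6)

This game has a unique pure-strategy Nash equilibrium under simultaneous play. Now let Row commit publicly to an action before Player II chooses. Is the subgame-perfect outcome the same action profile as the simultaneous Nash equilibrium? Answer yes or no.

Player II best-responds to each possible Row move:
- A: Player II compares 3, 9, 6 and picks c2; Row would get 12.
- B: Player II compares 9, 1, 11 and picks c3; Row would get 1.
- C: Player II compares 4, 6, 7 and picks c3; Row would get 10.
- D: Player II compares 3, 4, 6 and picks c3; Row would get 3.
Among 12, 1, 10, 3, the best is 12 at A. Subgame-perfect outcome: (A, c2) with payoffs (12, 9).
Now find the simultaneous Nash equilibrium.
Row's best replies: c1→C; c2→A; c3→A.
Player II's best replies: A→c2; B→c3; C→c3; D→c3.
The unique mutual best reply is (A, c2), giving (12, 9).
Sequential outcome (A, c2) coincides with the Nash profile (A, c2).

yes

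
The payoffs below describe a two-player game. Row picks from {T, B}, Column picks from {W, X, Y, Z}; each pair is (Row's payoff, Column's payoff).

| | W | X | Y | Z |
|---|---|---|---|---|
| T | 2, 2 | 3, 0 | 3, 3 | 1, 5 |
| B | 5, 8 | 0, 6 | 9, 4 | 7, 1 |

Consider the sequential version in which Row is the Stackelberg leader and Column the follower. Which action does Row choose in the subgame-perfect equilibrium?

Solve by backward induction (Row leads).
- T: BR = Z, leader payoff 1.
- B: BR = W, leader payoff 5.
Row's induced payoffs are 1, 5, so Row commits to B. Subgame-perfect outcome: (B, W) with payoffs (5, 8).

B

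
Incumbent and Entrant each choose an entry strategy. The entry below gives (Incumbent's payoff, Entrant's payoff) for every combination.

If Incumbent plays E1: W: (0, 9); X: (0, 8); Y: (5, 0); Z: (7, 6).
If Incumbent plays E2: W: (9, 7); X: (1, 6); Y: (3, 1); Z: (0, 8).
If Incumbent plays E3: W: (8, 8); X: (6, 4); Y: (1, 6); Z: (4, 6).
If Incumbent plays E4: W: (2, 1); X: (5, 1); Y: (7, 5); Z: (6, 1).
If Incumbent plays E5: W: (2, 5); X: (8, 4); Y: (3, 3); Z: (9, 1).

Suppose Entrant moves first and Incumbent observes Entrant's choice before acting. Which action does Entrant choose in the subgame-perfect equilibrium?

W

Backward induction with Entrant moving first.
- W: BR = E2, leader payoff 7.
- X: BR = E5, leader payoff 4.
- Y: BR = E4, leader payoff 5.
- Z: BR = E5, leader payoff 1.
Among 7, 4, 5, 1, the best is 7 at W. Subgame-perfect outcome: (E2, W) with payoffs (9, 7).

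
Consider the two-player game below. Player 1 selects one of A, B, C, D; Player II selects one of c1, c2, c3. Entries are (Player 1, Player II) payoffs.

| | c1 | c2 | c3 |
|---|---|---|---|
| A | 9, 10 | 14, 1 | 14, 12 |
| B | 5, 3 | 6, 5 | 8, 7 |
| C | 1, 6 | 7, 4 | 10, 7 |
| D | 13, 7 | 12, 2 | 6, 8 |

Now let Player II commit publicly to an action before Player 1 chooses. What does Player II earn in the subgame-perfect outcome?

12

Work backward from Player 1's decision.
- c1: Player 1 compares 9, 5, 1, 13 and picks D; Player II would get 7.
- c2: Player 1 compares 14, 6, 7, 12 and picks A; Player II would get 1.
- c3: Player 1 compares 14, 8, 10, 6 and picks A; Player II would get 12.
Among 7, 1, 12, the best is 12 at c3. Subgame-perfect outcome: (A, c3) with payoffs (14, 12).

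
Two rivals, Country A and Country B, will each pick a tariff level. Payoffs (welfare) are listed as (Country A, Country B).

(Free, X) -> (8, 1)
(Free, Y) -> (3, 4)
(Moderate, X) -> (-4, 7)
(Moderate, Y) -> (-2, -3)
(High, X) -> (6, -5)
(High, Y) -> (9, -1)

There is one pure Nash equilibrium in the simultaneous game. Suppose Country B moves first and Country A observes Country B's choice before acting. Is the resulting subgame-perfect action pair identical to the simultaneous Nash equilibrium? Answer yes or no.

Solve by backward induction (Country B leads).
- X: BR = Free, leader payoff 1.
- Y: BR = High, leader payoff -1.
Among 1, -1, the best is 1 at X. Subgame-perfect outcome: (Free, X) with payoffs (8, 1).
Under simultaneous play:
Country A's best replies: X→Free; Y→High.
Country B's best replies: Free→Y; Moderate→X; High→Y.
The unique mutual best reply is (High, Y), giving (9, -1).
Sequential outcome (Free, X) differs from the Nash profile (High, Y).

no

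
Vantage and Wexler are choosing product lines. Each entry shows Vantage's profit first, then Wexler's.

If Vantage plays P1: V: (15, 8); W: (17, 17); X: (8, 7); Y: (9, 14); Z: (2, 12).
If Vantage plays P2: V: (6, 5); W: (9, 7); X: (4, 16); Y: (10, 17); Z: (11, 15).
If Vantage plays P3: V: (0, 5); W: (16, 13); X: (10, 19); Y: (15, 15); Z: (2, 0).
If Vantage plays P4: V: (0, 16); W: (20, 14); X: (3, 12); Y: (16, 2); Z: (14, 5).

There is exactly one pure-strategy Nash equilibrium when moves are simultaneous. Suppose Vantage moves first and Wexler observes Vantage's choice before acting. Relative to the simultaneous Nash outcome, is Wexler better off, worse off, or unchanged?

Solve by backward induction (Vantage leads).
- P1: Wexler compares 8, 17, 7, 14, 12 and picks W; Vantage would get 17.
- P2: Wexler compares 5, 7, 16, 17, 15 and picks Y; Vantage would get 10.
- P3: Wexler compares 5, 13, 19, 15, 0 and picks X; Vantage would get 10.
- P4: Wexler compares 16, 14, 12, 2, 5 and picks V; Vantage would get 0.
Among 17, 10, 10, 0, the best is 17 at P1. Subgame-perfect outcome: (P1, W) with payoffs (17, 17).
Under simultaneous play:
Vantage's best replies: V→P1; W→P4; X→P3; Y→P4; Z→P4.
Wexler's best replies: P1→W; P2→Y; P3→X; P4→V.
The unique mutual best reply is (P3, X), giving (10, 19).
Wexler earns 17 sequentially versus 19 at the Nash outcome: worse off.

worse off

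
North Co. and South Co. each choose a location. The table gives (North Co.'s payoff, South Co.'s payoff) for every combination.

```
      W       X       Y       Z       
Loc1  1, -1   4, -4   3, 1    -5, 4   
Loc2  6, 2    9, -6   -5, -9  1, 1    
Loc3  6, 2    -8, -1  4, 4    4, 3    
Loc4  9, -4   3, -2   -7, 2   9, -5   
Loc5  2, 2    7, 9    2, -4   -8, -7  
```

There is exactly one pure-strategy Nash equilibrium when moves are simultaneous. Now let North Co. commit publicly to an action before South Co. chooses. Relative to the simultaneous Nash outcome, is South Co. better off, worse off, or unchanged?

South Co. best-responds to each possible North Co. move:
- Loc1 → South Co. plays Z (best of -1, -4, 1, 4); North Co. gets -5.
- Loc2 → South Co. plays W (best of 2, -6, -9, 1); North Co. gets 6.
- Loc3 → South Co. plays Y (best of 2, -1, 4, 3); North Co. gets 4.
- Loc4 → South Co. plays Y (best of -4, -2, 2, -5); North Co. gets -7.
- Loc5 → South Co. plays X (best of 2, 9, -4, -7); North Co. gets 7.
Maximizing over -5, 6, 4, -7, 7, North Co. chooses Loc5. Subgame-perfect outcome: (Loc5, X) with payoffs (7, 9).
For the simultaneous game, intersect best replies.
North Co.'s best replies: W→Loc4; X→Loc2; Y→Loc3; Z→Loc4.
South Co.'s best replies: Loc1→Z; Loc2→W; Loc3→Y; Loc4→Y; Loc5→X.
The unique mutual best reply is (Loc3, Y), giving (4, 4).
South Co. earns 9 sequentially versus 4 at the Nash outcome: better off.

better off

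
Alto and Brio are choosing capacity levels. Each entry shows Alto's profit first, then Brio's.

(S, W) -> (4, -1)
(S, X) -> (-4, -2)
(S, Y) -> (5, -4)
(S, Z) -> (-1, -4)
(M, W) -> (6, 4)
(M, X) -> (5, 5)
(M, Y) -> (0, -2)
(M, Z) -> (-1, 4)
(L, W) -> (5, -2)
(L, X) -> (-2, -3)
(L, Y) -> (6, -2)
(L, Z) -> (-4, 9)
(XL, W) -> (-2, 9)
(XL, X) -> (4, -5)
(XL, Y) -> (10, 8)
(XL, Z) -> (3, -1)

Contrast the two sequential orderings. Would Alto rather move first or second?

second

If Alto leads: Brio's best replies are S→W, M→X, L→Z, XL→W; Alto's induced payoffs 4, 5, -4, -2; outcome (M, X), payoffs (5, 5).
If Brio leads: Alto's best replies are W→M, X→M, Y→XL, Z→XL; Brio's induced payoffs 4, 5, 8, -1; outcome (XL, Y), payoffs (10, 8).
Alto gets 5 moving first and 10 moving second, so Alto prefers to move second.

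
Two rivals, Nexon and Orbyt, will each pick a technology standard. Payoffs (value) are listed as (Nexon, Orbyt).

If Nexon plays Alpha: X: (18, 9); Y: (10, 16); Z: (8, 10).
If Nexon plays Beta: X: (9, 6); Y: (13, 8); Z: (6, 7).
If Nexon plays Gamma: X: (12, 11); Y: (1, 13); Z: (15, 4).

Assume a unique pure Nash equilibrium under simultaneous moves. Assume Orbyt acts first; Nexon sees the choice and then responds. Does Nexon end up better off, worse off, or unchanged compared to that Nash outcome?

Backward induction with Orbyt moving first.
- X: BR = Alpha, leader payoff 9.
- Y: BR = Beta, leader payoff 8.
- Z: BR = Gamma, leader payoff 4.
Maximizing over 9, 8, 4, Orbyt chooses X. Subgame-perfect outcome: (Alpha, X) with payoffs (18, 9).
Now find the simultaneous Nash equilibrium.
Nexon's best replies: X→Alpha; Y→Beta; Z→Gamma.
Orbyt's best replies: Alpha→Y; Beta→Y; Gamma→Y.
Only (Beta, Y) has each player best-responding; Nash payoffs (13, 8).
Nexon earns 18 sequentially versus 13 at the Nash outcome: better off.

better off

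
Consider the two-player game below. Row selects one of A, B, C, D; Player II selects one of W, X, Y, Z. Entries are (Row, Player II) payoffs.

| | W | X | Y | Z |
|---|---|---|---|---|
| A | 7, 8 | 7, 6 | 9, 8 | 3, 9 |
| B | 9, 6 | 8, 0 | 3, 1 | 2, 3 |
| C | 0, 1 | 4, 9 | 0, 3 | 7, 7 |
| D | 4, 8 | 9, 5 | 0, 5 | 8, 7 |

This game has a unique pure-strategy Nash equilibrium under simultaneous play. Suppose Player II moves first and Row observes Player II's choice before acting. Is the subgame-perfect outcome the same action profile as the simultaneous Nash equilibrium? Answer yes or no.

no

Row best-responds to each possible Player II move:
- W → Row plays B (best of 7, 9, 0, 4); Player II gets 6.
- X → Row plays D (best of 7, 8, 4, 9); Player II gets 5.
- Y → Row plays A (best of 9, 3, 0, 0); Player II gets 8.
- Z → Row plays D (best of 3, 2, 7, 8); Player II gets 7.
Player II's induced payoffs are 6, 5, 8, 7, so Player II commits to Y. Subgame-perfect outcome: (A, Y) with payoffs (9, 8).
Now find the simultaneous Nash equilibrium.
Row's best replies: W→B; X→D; Y→A; Z→D.
Player II's best replies: A→Z; B→W; C→X; D→W.
The unique mutual best reply is (B, W), giving (9, 6).
Sequential outcome (A, Y) differs from the Nash profile (B, W).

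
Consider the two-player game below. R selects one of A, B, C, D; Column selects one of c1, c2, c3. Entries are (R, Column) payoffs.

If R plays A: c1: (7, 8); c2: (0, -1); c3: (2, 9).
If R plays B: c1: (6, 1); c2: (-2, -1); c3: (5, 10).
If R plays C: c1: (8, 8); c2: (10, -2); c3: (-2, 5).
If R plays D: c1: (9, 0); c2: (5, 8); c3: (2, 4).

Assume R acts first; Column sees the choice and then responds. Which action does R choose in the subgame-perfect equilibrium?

C

Backward induction with R moving first.
- A → Column plays c3 (best of 8, -1, 9); R gets 2.
- B → Column plays c3 (best of 1, -1, 10); R gets 5.
- C → Column plays c1 (best of 8, -2, 5); R gets 8.
- D → Column plays c2 (best of 0, 8, 4); R gets 5.
Among 2, 5, 8, 5, the best is 8 at C. Subgame-perfect outcome: (C, c1) with payoffs (8, 8).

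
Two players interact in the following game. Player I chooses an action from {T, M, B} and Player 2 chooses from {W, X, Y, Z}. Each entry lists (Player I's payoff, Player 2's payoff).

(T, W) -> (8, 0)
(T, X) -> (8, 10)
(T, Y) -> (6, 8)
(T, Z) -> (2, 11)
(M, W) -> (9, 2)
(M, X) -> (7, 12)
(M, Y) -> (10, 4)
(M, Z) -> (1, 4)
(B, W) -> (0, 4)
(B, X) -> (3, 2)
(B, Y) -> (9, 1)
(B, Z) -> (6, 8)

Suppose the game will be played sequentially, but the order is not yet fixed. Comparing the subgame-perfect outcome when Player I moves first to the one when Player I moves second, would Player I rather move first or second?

second

If Player I leads: Player 2's best replies are T→Z, M→X, B→Z; Player I's induced payoffs 2, 7, 6; outcome (M, X), payoffs (7, 12).
If Player 2 leads: Player I's best replies are W→M, X→T, Y→M, Z→B; Player 2's induced payoffs 2, 10, 4, 8; outcome (T, X), payoffs (8, 10).
Player I gets 7 moving first and 8 moving second, so Player I prefers to move second.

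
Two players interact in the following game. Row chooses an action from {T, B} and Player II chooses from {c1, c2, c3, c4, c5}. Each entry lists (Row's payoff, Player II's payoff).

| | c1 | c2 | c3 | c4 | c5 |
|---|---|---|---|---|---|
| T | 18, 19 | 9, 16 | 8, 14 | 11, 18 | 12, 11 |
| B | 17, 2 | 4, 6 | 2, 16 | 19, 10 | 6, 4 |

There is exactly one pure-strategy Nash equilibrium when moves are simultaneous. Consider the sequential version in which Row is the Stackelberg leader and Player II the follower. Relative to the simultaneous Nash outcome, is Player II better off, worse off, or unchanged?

unchanged

Backward induction with Row moving first.
- T: BR = c1, leader payoff 18.
- B: BR = c3, leader payoff 2.
Among 18, 2, the best is 18 at T. Subgame-perfect outcome: (T, c1) with payoffs (18, 19).
For the simultaneous game, intersect best replies.
Row's best replies: c1→T; c2→T; c3→T; c4→B; c5→T.
Player II's best replies: T→c1; B→c3.
The unique mutual best reply is (T, c1), giving (18, 19).
Player II earns 19 sequentially versus 19 at the Nash outcome: unchanged.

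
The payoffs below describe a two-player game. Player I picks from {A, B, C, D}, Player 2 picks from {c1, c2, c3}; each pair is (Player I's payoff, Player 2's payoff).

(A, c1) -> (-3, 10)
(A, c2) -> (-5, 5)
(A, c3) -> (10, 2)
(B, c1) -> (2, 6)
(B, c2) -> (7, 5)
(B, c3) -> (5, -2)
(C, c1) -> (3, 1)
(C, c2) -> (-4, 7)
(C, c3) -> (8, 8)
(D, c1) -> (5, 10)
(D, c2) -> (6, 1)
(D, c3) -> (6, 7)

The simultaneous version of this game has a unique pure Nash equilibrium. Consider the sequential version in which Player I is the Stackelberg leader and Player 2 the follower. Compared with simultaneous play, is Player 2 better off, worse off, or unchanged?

Player 2 best-responds to each possible Player I move:
- A: Player 2 compares 10, 5, 2 and picks c1; Player I would get -3.
- B: Player 2 compares 6, 5, -2 and picks c1; Player I would get 2.
- C: Player 2 compares 1, 7, 8 and picks c3; Player I would get 8.
- D: Player 2 compares 10, 1, 7 and picks c1; Player I would get 5.
Maximizing over -3, 2, 8, 5, Player I chooses C. Subgame-perfect outcome: (C, c3) with payoffs (8, 8).
Now find the simultaneous Nash equilibrium.
Player I's best replies: c1→D; c2→B; c3→A.
Player 2's best replies: A→c1; B→c1; C→c3; D→c1.
Only (D, c1) has each player best-responding; Nash payoffs (5, 10).
Player 2 earns 8 sequentially versus 10 at the Nash outcome: worse off.

worse off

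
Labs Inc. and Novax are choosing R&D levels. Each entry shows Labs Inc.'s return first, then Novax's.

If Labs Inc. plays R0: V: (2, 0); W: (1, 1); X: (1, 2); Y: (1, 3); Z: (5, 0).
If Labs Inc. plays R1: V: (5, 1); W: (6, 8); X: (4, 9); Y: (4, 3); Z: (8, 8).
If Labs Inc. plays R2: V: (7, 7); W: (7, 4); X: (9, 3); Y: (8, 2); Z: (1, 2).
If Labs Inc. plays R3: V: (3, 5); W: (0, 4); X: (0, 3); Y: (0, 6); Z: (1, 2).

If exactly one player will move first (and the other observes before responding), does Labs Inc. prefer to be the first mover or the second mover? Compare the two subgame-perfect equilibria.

If Labs Inc. leads: Novax's best replies are R0→Y, R1→X, R2→V, R3→Y; Labs Inc.'s induced payoffs 1, 4, 7, 0; outcome (R2, V), payoffs (7, 7).
If Novax leads: Labs Inc.'s best replies are V→R2, W→R2, X→R2, Y→R2, Z→R1; Novax's induced payoffs 7, 4, 3, 2, 8; outcome (R1, Z), payoffs (8, 8).
Labs Inc. gets 7 moving first and 8 moving second, so Labs Inc. prefers to move second.

second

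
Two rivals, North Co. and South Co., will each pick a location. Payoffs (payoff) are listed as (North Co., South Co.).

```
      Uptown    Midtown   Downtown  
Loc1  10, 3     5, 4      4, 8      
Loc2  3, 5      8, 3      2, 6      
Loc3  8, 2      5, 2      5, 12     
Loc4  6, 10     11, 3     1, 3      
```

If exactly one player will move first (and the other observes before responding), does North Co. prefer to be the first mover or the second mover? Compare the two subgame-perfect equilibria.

If North Co. leads: South Co.'s best replies are Loc1→Downtown, Loc2→Downtown, Loc3→Downtown, Loc4→Uptown; North Co.'s induced payoffs 4, 2, 5, 6; outcome (Loc4, Uptown), payoffs (6, 10).
If South Co. leads: North Co.'s best replies are Uptown→Loc1, Midtown→Loc4, Downtown→Loc3; South Co.'s induced payoffs 3, 3, 12; outcome (Loc3, Downtown), payoffs (5, 12).
North Co. gets 6 moving first and 5 moving second, so North Co. prefers to move first.

first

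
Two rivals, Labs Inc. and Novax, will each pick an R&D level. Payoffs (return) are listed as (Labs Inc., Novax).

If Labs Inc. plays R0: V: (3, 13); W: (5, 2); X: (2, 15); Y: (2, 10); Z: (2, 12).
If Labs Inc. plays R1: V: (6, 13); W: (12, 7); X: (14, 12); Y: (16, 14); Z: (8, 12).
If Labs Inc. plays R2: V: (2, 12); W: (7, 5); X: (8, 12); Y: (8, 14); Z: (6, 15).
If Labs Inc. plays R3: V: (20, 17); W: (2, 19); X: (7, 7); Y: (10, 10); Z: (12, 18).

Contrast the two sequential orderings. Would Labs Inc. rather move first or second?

first

If Labs Inc. leads: Novax's best replies are R0→X, R1→Y, R2→Z, R3→W; Labs Inc.'s induced payoffs 2, 16, 6, 2; outcome (R1, Y), payoffs (16, 14).
If Novax leads: Labs Inc.'s best replies are V→R3, W→R1, X→R1, Y→R1, Z→R3; Novax's induced payoffs 17, 7, 12, 14, 18; outcome (R3, Z), payoffs (12, 18).
Labs Inc. gets 16 moving first and 12 moving second, so Labs Inc. prefers to move first.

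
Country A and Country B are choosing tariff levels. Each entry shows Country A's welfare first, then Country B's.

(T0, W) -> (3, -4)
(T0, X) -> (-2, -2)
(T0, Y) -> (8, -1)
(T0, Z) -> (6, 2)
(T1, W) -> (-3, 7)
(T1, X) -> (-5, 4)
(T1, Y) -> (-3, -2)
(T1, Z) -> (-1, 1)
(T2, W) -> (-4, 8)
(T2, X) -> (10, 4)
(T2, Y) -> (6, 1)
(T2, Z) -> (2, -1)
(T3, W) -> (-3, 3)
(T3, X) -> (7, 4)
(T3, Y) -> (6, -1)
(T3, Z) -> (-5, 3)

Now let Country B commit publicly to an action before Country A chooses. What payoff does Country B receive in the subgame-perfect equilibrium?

4

Solve by backward induction (Country B leads).
- W → Country A plays T0 (best of 3, -3, -4, -3); Country B gets -4.
- X → Country A plays T2 (best of -2, -5, 10, 7); Country B gets 4.
- Y → Country A plays T0 (best of 8, -3, 6, 6); Country B gets -1.
- Z → Country A plays T0 (best of 6, -1, 2, -5); Country B gets 2.
Country B's induced payoffs are -4, 4, -1, 2, so Country B commits to X. Subgame-perfect outcome: (T2, X) with payoffs (10, 4).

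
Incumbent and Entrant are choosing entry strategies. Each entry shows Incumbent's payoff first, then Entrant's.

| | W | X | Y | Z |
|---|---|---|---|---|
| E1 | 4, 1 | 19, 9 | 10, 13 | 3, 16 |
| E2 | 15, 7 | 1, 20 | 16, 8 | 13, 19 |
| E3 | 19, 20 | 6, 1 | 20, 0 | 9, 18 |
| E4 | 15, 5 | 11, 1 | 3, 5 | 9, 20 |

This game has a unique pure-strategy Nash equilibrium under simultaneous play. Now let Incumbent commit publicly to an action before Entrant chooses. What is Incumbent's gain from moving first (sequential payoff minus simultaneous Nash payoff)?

0

Backward induction with Incumbent moving first.
- E1 → Entrant plays Z (best of 1, 9, 13, 16); Incumbent gets 3.
- E2 → Entrant plays X (best of 7, 20, 8, 19); Incumbent gets 1.
- E3 → Entrant plays W (best of 20, 1, 0, 18); Incumbent gets 19.
- E4 → Entrant plays Z (best of 5, 1, 5, 20); Incumbent gets 9.
Maximizing over 3, 1, 19, 9, Incumbent chooses E3. Subgame-perfect outcome: (E3, W) with payoffs (19, 20).
Under simultaneous play:
Incumbent's best replies: W→E3; X→E1; Y→E3; Z→E2.
Entrant's best replies: E1→Z; E2→X; E3→W; E4→Z.
Only (E3, W) has each player best-responding; Nash payoffs (19, 20).
Incumbent's commitment gain: 19 − 19 = 0.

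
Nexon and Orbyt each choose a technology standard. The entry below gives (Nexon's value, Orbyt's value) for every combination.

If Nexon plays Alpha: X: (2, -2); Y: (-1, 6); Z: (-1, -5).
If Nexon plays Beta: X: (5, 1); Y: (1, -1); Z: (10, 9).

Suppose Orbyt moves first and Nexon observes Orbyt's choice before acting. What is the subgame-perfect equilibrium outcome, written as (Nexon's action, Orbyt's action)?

(Beta, Z)

Nexon best-responds to each possible Orbyt move:
- X: Nexon compares 2, 5 and picks Beta; Orbyt would get 1.
- Y: Nexon compares -1, 1 and picks Beta; Orbyt would get -1.
- Z: Nexon compares -1, 10 and picks Beta; Orbyt would get 9.
Among 1, -1, 9, the best is 9 at Z. Subgame-perfect outcome: (Beta, Z) with payoffs (10, 9).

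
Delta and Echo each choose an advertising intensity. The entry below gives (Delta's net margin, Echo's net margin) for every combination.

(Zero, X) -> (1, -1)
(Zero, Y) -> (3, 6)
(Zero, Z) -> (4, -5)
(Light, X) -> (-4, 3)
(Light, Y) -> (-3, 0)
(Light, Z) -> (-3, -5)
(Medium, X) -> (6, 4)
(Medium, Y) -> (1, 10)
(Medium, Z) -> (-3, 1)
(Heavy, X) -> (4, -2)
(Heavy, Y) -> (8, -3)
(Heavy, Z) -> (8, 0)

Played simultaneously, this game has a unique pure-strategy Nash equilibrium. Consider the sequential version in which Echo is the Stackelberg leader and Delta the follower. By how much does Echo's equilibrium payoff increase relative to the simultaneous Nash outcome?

Backward induction with Echo moving first.
- X: Delta compares 1, -4, 6, 4 and picks Medium; Echo would get 4.
- Y: Delta compares 3, -3, 1, 8 and picks Heavy; Echo would get -3.
- Z: Delta compares 4, -3, -3, 8 and picks Heavy; Echo would get 0.
Echo's induced payoffs are 4, -3, 0, so Echo commits to X. Subgame-perfect outcome: (Medium, X) with payoffs (6, 4).
For the simultaneous game, intersect best replies.
Delta's best replies: X→Medium; Y→Heavy; Z→Heavy.
Echo's best replies: Zero→Y; Light→X; Medium→Y; Heavy→Z.
The unique mutual best reply is (Heavy, Z), giving (8, 0).
Echo's commitment gain: 4 − 0 = 4.

4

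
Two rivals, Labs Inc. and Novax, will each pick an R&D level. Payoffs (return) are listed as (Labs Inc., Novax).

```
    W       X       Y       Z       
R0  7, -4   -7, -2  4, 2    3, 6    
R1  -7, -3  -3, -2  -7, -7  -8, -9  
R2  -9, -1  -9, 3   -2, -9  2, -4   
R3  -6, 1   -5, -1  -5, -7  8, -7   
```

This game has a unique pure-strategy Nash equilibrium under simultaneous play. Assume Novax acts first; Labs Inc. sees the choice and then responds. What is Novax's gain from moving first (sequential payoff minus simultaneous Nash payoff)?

Work backward from Labs Inc.'s decision.
- W: BR = R0, leader payoff -4.
- X: BR = R1, leader payoff -2.
- Y: BR = R0, leader payoff 2.
- Z: BR = R3, leader payoff -7.
Novax's induced payoffs are -4, -2, 2, -7, so Novax commits to Y. Subgame-perfect outcome: (R0, Y) with payoffs (4, 2).
For the simultaneous game, intersect best replies.
Labs Inc.'s best replies: W→R0; X→R1; Y→R0; Z→R3.
Novax's best replies: R0→Z; R1→X; R2→X; R3→W.
The unique mutual best reply is (R1, X), giving (-3, -2).
Novax's commitment gain: 2 − -2 = 4.

4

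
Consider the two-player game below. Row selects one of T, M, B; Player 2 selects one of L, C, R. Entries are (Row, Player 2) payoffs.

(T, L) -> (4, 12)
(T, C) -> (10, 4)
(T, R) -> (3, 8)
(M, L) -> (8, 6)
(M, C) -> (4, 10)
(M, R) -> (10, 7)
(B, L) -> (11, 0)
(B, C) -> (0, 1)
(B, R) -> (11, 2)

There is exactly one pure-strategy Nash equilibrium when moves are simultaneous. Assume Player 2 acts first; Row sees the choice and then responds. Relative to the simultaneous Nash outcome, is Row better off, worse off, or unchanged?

Work backward from Row's decision.
- L: BR = B, leader payoff 0.
- C: BR = T, leader payoff 4.
- R: BR = B, leader payoff 2.
Maximizing over 0, 4, 2, Player 2 chooses C. Subgame-perfect outcome: (T, C) with payoffs (10, 4).
Under simultaneous play:
Row's best replies: L→B; C→T; R→B.
Player 2's best replies: T→L; M→C; B→R.
Only (B, R) has each player best-responding; Nash payoffs (11, 2).
Row earns 10 sequentially versus 11 at the Nash outcome: worse off.

worse off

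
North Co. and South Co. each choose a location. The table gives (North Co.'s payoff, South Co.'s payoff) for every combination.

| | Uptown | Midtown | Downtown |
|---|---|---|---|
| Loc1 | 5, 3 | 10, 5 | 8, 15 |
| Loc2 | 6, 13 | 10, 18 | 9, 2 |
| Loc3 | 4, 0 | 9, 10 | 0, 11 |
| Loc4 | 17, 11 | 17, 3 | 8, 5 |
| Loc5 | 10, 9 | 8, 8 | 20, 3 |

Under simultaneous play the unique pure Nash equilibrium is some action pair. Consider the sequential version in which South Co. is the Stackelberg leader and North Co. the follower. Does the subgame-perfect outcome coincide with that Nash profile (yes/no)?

Solve by backward induction (South Co. leads).
- Uptown: BR = Loc4, leader payoff 11.
- Midtown: BR = Loc4, leader payoff 3.
- Downtown: BR = Loc5, leader payoff 3.
Among 11, 3, 3, the best is 11 at Uptown. Subgame-perfect outcome: (Loc4, Uptown) with payoffs (17, 11).
Now find the simultaneous Nash equilibrium.
North Co.'s best replies: Uptown→Loc4; Midtown→Loc4; Downtown→Loc5.
South Co.'s best replies: Loc1→Downtown; Loc2→Midtown; Loc3→Downtown; Loc4→Uptown; Loc5→Uptown.
The unique mutual best reply is (Loc4, Uptown), giving (17, 11).
Sequential outcome (Loc4, Uptown) coincides with the Nash profile (Loc4, Uptown).

yes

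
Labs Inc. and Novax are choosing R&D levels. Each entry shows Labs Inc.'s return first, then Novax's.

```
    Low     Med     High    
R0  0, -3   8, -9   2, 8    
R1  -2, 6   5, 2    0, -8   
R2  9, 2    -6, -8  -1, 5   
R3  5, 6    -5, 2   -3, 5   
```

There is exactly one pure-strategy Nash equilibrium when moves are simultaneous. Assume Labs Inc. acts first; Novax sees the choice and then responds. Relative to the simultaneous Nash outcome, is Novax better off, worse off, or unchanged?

worse off

Backward induction with Labs Inc. moving first.
- R0 → Novax plays High (best of -3, -9, 8); Labs Inc. gets 2.
- R1 → Novax plays Low (best of 6, 2, -8); Labs Inc. gets -2.
- R2 → Novax plays High (best of 2, -8, 5); Labs Inc. gets -1.
- R3 → Novax plays Low (best of 6, 2, 5); Labs Inc. gets 5.
Among 2, -2, -1, 5, the best is 5 at R3. Subgame-perfect outcome: (R3, Low) with payoffs (5, 6).
Now find the simultaneous Nash equilibrium.
Labs Inc.'s best replies: Low→R2; Med→R0; High→R0.
Novax's best replies: R0→High; R1→Low; R2→High; R3→Low.
The unique mutual best reply is (R0, High), giving (2, 8).
Novax earns 6 sequentially versus 8 at the Nash outcome: worse off.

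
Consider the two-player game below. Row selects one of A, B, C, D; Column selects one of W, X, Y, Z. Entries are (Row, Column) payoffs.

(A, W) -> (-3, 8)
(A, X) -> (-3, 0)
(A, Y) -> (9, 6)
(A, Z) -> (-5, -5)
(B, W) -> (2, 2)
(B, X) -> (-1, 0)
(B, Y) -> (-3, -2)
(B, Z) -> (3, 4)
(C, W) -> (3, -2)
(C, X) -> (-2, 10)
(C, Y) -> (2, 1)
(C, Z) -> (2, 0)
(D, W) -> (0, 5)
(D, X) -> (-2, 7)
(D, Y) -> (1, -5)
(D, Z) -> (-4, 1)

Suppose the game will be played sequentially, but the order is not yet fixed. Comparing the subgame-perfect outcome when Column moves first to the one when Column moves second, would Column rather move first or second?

first

If Row leads: Column's best replies are A→W, B→Z, C→X, D→X; Row's induced payoffs -3, 3, -2, -2; outcome (B, Z), payoffs (3, 4).
If Column leads: Row's best replies are W→C, X→B, Y→A, Z→B; Column's induced payoffs -2, 0, 6, 4; outcome (A, Y), payoffs (9, 6).
Column gets 6 moving first and 4 moving second, so Column prefers to move first.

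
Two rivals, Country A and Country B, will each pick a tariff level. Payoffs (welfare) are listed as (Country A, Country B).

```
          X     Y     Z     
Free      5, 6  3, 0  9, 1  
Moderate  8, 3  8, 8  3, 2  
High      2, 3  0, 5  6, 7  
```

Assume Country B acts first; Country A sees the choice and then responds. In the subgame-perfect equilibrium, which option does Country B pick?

Y

Solve by backward induction (Country B leads).
- X: Country A compares 5, 8, 2 and picks Moderate; Country B would get 3.
- Y: Country A compares 3, 8, 0 and picks Moderate; Country B would get 8.
- Z: Country A compares 9, 3, 6 and picks Free; Country B would get 1.
Among 3, 8, 1, the best is 8 at Y. Subgame-perfect outcome: (Moderate, Y) with payoffs (8, 8).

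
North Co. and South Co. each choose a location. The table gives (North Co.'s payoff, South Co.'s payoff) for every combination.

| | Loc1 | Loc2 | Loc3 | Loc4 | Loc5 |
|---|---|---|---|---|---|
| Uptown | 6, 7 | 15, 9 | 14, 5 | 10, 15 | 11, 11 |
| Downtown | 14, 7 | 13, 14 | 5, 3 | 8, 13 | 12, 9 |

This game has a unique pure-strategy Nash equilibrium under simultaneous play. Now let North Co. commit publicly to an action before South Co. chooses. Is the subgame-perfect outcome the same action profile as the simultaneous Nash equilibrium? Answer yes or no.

Backward induction with North Co. moving first.
- Uptown: BR = Loc4, leader payoff 10.
- Downtown: BR = Loc2, leader payoff 13.
North Co.'s induced payoffs are 10, 13, so North Co. commits to Downtown. Subgame-perfect outcome: (Downtown, Loc2) with payoffs (13, 14).
Under simultaneous play:
North Co.'s best replies: Loc1→Downtown; Loc2→Uptown; Loc3→Uptown; Loc4→Uptown; Loc5→Downtown.
South Co.'s best replies: Uptown→Loc4; Downtown→Loc2.
The unique mutual best reply is (Uptown, Loc4), giving (10, 15).
Sequential outcome (Downtown, Loc2) differs from the Nash profile (Uptown, Loc4).

no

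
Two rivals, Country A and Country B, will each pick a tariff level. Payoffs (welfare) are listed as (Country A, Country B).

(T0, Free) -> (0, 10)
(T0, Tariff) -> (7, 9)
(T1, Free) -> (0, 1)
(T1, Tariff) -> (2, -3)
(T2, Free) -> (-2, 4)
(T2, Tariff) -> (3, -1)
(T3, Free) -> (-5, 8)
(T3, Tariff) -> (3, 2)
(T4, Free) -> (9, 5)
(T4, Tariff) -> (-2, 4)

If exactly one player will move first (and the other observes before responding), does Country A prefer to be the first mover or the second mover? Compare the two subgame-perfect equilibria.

first

If Country A leads: Country B's best replies are T0→Free, T1→Free, T2→Free, T3→Free, T4→Free; Country A's induced payoffs 0, 0, -2, -5, 9; outcome (T4, Free), payoffs (9, 5).
If Country B leads: Country A's best replies are Free→T4, Tariff→T0; Country B's induced payoffs 5, 9; outcome (T0, Tariff), payoffs (7, 9).
Country A gets 9 moving first and 7 moving second, so Country A prefers to move first.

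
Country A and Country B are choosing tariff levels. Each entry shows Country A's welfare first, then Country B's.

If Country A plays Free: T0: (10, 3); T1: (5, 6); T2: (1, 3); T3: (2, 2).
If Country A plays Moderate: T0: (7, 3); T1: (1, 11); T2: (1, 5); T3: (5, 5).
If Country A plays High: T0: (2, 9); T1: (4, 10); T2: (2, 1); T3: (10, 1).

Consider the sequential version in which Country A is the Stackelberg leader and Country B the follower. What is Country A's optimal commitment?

Free

Backward induction with Country A moving first.
- Free → Country B plays T1 (best of 3, 6, 3, 2); Country A gets 5.
- Moderate → Country B plays T1 (best of 3, 11, 5, 5); Country A gets 1.
- High → Country B plays T1 (best of 9, 10, 1, 1); Country A gets 4.
Among 5, 1, 4, the best is 5 at Free. Subgame-perfect outcome: (Free, T1) with payoffs (5, 6).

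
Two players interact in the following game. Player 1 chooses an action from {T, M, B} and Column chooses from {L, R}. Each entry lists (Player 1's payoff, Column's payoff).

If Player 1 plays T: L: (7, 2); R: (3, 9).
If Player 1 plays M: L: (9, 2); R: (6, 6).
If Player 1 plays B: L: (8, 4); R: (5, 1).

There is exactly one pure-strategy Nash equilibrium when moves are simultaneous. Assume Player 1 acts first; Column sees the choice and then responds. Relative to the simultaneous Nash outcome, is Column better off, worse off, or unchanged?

Backward induction with Player 1 moving first.
- T: Column compares 2, 9 and picks R; Player 1 would get 3.
- M: Column compares 2, 6 and picks R; Player 1 would get 6.
- B: Column compares 4, 1 and picks L; Player 1 would get 8.
Maximizing over 3, 6, 8, Player 1 chooses B. Subgame-perfect outcome: (B, L) with payoffs (8, 4).
Under simultaneous play:
Player 1's best replies: L→M; R→M.
Column's best replies: T→R; M→R; B→L.
The unique mutual best reply is (M, R), giving (6, 6).
Column earns 4 sequentially versus 6 at the Nash outcome: worse off.

worse off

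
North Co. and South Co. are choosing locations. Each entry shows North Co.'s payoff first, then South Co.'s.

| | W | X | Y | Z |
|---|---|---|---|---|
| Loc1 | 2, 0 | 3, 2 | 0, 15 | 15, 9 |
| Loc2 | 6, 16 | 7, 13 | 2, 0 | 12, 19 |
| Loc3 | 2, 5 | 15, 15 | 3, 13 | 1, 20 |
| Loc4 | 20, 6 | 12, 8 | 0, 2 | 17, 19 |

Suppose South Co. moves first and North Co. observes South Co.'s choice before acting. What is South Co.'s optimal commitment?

North Co. best-responds to each possible South Co. move:
- W → North Co. plays Loc4 (best of 2, 6, 2, 20); South Co. gets 6.
- X → North Co. plays Loc3 (best of 3, 7, 15, 12); South Co. gets 15.
- Y → North Co. plays Loc3 (best of 0, 2, 3, 0); South Co. gets 13.
- Z → North Co. plays Loc4 (best of 15, 12, 1, 17); South Co. gets 19.
South Co.'s induced payoffs are 6, 15, 13, 19, so South Co. commits to Z. Subgame-perfect outcome: (Loc4, Z) with payoffs (17, 19).

Z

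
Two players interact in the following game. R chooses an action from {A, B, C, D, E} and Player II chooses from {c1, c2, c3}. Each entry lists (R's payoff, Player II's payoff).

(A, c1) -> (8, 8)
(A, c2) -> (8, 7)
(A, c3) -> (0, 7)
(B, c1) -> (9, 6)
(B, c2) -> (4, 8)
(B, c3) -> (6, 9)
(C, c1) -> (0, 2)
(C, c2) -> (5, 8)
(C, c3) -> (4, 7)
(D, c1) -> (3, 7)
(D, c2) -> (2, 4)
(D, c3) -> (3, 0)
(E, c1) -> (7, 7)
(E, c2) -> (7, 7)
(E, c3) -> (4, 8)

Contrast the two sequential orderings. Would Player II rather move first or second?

If R leads: Player II's best replies are A→c1, B→c3, C→c2, D→c1, E→c3; R's induced payoffs 8, 6, 5, 3, 4; outcome (A, c1), payoffs (8, 8).
If Player II leads: R's best replies are c1→B, c2→A, c3→B; Player II's induced payoffs 6, 7, 9; outcome (B, c3), payoffs (6, 9).
Player II gets 9 moving first and 8 moving second, so Player II prefers to move first.

first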